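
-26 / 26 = -1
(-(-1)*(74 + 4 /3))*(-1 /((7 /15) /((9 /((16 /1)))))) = -5085 /56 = -90.80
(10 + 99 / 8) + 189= 1691 / 8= 211.38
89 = 89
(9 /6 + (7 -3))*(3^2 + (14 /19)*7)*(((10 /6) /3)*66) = 162745 /57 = 2855.18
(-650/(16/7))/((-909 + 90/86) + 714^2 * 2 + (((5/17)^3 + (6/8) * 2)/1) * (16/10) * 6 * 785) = -68659175/248725429392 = -0.00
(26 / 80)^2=169 / 1600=0.11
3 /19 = 0.16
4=4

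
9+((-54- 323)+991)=623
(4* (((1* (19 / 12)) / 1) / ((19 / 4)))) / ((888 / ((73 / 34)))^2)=5329 / 683667648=0.00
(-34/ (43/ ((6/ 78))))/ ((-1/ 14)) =476/ 559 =0.85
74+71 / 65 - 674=-38929 / 65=-598.91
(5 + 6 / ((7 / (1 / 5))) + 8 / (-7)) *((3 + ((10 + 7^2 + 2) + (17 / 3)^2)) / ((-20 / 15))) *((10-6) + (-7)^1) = 24393 / 28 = 871.18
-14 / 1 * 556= -7784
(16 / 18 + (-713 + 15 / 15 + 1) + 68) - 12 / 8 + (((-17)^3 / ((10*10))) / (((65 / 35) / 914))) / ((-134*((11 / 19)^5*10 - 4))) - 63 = -4944331370956817 / 6501577235400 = -760.48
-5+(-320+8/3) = -967/3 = -322.33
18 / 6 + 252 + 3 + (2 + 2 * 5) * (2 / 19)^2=258.13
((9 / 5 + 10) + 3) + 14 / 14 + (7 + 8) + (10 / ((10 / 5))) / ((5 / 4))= 34.80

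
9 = 9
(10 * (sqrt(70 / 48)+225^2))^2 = 843750 * sqrt(210)+1537734375875 / 6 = 256301289744.96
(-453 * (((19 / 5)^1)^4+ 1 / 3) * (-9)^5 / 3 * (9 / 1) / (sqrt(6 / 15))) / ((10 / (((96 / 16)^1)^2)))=94271980993524 * sqrt(10) / 3125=95396537432.20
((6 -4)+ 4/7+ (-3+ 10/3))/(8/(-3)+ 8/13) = -793/560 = -1.42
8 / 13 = 0.62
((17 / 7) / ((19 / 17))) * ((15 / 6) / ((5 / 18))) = 2601 / 133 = 19.56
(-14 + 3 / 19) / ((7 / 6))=-1578 / 133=-11.86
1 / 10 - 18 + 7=-109 / 10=-10.90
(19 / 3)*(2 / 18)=19 / 27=0.70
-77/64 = -1.20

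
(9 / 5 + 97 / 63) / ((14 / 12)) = 2104 / 735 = 2.86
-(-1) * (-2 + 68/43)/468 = -1/1118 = -0.00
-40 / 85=-8 / 17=-0.47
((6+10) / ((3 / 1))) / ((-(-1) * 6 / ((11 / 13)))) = 88 / 117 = 0.75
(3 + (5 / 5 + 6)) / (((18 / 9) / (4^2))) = 80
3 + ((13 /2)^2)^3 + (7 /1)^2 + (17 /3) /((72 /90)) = 14491771 /192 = 75477.97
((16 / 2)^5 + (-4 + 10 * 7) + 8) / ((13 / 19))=623998 / 13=47999.85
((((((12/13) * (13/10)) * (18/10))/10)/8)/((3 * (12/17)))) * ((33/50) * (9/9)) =1683/200000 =0.01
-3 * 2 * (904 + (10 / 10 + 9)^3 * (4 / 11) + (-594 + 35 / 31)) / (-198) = 230095 / 11253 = 20.45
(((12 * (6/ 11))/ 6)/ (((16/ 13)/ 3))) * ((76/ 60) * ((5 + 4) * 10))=6669/ 22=303.14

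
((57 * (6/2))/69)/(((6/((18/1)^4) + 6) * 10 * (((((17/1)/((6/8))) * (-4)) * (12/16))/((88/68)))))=-2742498/3488910595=-0.00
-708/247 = -2.87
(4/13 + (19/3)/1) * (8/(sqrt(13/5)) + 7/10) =1813/390 + 2072 * sqrt(65)/507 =37.60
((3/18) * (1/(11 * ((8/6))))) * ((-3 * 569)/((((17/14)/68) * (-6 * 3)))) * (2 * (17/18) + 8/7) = 108679/594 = 182.96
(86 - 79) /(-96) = -7 /96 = -0.07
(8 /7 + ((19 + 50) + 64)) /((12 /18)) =201.21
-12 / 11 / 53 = -0.02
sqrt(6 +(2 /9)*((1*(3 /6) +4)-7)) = 7 /3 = 2.33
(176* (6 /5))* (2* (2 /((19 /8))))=33792 /95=355.71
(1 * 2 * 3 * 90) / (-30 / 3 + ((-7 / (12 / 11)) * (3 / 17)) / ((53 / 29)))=-1946160 / 38273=-50.85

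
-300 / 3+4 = -96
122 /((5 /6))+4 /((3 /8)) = 2356 /15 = 157.07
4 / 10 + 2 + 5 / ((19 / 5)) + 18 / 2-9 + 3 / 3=448 / 95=4.72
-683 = -683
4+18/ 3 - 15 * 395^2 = -2340365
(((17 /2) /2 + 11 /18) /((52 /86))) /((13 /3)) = 7525 /4056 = 1.86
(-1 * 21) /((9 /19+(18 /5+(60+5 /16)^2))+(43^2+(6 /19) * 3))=-510720 /133556167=-0.00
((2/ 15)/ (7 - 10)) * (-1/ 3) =2/ 135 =0.01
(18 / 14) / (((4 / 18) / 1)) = 81 / 14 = 5.79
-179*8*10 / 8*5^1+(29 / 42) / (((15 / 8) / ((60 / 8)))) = -187892 / 21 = -8947.24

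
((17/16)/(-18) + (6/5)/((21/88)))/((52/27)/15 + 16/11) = 3.14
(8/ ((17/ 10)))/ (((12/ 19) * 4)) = 95/ 51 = 1.86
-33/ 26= -1.27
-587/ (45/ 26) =-339.16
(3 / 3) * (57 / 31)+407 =12674 / 31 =408.84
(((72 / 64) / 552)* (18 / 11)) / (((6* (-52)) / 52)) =-9 / 16192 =-0.00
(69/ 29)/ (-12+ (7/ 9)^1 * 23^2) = 621/ 104255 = 0.01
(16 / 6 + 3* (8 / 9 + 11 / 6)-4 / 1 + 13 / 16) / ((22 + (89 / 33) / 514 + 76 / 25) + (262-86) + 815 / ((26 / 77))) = 337190425 / 115311367648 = 0.00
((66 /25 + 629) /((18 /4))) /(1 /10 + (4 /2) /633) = 13327604 /9795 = 1360.65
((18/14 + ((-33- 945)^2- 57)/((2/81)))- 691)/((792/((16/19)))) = 28541287/693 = 41185.12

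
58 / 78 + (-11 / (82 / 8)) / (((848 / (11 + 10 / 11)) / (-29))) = 400229 / 338988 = 1.18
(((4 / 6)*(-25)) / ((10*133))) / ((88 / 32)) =-20 / 4389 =-0.00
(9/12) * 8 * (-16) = -96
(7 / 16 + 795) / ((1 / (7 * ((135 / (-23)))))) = -12027015 / 368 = -32682.11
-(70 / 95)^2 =-196 / 361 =-0.54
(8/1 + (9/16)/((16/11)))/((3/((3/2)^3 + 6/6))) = 75145/6144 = 12.23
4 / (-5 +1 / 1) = -1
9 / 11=0.82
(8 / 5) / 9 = 8 / 45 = 0.18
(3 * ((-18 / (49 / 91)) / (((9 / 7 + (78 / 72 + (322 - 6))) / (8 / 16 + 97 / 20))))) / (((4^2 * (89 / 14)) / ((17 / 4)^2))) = -227933433 / 761640640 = -0.30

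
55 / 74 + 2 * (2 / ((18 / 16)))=2863 / 666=4.30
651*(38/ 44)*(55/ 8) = 61845/ 16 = 3865.31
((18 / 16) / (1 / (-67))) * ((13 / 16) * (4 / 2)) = -7839 / 64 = -122.48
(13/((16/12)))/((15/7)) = 91/20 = 4.55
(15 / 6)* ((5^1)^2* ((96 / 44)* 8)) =12000 / 11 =1090.91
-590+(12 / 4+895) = 308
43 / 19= 2.26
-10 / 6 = -5 / 3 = -1.67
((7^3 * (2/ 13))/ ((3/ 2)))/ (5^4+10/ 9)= 84/ 1495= 0.06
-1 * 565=-565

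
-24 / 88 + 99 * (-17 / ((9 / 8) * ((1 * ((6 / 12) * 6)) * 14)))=-8291 / 231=-35.89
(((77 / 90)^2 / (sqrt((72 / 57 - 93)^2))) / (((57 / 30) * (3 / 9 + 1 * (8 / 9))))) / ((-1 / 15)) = -77 / 1494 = -0.05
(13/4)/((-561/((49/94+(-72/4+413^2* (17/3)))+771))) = -5603.85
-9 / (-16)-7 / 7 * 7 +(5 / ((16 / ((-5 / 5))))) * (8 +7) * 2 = -253 / 16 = -15.81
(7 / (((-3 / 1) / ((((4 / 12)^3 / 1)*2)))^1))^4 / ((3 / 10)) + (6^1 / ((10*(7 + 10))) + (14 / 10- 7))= -61050643499 / 10976913855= -5.56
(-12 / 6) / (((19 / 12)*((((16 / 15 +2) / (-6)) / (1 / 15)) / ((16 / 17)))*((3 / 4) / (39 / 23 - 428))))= -15060480 / 170867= -88.14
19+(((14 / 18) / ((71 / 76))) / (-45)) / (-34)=9288131 / 488835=19.00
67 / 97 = 0.69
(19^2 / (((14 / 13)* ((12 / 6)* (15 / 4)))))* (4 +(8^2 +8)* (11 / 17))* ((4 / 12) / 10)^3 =201799 / 2409750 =0.08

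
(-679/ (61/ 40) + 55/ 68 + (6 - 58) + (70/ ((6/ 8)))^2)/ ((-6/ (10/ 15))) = -912.74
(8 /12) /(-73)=-2 /219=-0.01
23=23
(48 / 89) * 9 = 432 / 89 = 4.85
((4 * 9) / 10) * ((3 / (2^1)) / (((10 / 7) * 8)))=189 / 400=0.47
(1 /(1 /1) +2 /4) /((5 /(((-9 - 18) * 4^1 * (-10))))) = 324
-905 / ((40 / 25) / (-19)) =85975 / 8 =10746.88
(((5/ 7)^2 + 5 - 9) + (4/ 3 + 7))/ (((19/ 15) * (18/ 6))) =3560/ 2793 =1.27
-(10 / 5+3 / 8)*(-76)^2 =-13718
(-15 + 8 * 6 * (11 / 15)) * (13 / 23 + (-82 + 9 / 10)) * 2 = -1870823 / 575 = -3253.61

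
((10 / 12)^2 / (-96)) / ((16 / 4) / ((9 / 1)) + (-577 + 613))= -0.00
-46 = -46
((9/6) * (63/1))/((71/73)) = 13797/142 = 97.16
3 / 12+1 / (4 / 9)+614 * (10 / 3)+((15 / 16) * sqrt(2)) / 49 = 15 * sqrt(2) / 784+12295 / 6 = 2049.19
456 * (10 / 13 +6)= 40128 / 13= 3086.77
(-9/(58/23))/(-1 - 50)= 69/986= 0.07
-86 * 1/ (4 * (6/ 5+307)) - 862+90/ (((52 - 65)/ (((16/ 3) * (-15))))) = -12349287/ 40066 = -308.22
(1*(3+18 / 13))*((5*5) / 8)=1425 / 104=13.70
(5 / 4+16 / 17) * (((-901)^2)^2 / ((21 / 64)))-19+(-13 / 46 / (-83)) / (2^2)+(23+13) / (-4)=1411407461363496881 / 320712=4400856411245.91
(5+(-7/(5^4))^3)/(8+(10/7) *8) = 251321161/976562500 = 0.26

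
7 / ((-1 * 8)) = -7 / 8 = -0.88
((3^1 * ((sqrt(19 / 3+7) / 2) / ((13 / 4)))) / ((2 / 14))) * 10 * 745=208600 * sqrt(30) / 13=87888.40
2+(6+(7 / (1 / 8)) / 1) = 64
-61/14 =-4.36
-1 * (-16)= 16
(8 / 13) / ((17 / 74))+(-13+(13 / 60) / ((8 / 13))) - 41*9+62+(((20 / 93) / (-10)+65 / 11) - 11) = -11650747831 / 36173280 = -322.08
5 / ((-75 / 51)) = -17 / 5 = -3.40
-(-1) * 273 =273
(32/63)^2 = 1024/3969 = 0.26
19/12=1.58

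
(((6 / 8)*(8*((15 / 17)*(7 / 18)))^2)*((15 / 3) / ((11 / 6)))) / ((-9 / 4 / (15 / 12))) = -245000 / 28611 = -8.56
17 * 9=153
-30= -30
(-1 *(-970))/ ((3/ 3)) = 970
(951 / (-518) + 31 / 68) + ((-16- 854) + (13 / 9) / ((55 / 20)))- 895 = -3078923191 / 1743588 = -1765.85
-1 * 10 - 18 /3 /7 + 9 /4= -241 /28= -8.61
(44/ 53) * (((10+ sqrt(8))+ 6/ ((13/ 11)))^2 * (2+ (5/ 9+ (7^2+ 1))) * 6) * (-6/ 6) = -551767744/ 8957-32633216 * sqrt(2)/ 2067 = -83929.05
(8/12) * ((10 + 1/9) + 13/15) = 988/135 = 7.32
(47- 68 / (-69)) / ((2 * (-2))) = -3311 / 276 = -12.00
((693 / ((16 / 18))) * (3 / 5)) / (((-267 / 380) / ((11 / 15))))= -434511 / 890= -488.21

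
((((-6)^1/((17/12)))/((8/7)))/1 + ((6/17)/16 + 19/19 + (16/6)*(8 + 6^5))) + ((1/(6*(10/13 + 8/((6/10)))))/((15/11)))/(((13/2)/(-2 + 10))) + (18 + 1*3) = 353186223/17000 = 20775.66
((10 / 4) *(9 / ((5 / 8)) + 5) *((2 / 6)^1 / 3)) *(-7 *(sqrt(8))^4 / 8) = -2716 / 9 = -301.78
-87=-87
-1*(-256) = 256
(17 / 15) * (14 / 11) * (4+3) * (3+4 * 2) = 1666 / 15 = 111.07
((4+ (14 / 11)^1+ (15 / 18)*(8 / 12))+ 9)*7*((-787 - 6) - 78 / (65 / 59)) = -44382044 / 495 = -89660.69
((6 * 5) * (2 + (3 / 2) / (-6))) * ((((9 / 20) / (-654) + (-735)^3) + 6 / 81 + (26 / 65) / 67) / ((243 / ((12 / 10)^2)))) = -21922249353823693 / 177462900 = -123531449.98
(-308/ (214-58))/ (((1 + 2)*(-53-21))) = 77/ 8658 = 0.01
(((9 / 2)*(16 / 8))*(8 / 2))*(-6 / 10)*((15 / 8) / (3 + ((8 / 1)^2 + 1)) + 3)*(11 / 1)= -489159 / 680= -719.35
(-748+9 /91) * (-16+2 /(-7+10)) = 3130714 /273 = 11467.82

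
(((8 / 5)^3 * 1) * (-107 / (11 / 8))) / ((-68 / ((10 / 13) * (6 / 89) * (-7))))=-9203712 / 5408975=-1.70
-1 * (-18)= 18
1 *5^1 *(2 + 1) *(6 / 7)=90 / 7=12.86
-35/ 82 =-0.43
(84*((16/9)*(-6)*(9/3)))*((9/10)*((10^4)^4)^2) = -241920000000000000000000000000000000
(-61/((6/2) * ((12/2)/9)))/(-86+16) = 61/140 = 0.44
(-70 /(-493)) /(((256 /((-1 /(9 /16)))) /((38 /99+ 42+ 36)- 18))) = -104615 /1757052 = -0.06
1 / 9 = 0.11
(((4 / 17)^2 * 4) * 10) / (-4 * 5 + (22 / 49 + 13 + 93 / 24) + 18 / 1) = 250880 / 1736023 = 0.14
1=1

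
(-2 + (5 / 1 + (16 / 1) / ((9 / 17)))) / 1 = 299 / 9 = 33.22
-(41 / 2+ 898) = -1837 / 2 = -918.50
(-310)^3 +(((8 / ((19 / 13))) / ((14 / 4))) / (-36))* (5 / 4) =-35659827065 / 1197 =-29791000.05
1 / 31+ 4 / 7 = 131 / 217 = 0.60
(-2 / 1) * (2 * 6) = -24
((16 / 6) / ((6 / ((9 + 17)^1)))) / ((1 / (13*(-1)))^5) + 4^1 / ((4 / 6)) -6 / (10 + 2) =-77228845 / 18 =-4290491.39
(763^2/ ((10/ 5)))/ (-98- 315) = -83167/ 118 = -704.81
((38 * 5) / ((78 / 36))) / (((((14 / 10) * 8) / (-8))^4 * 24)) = 59375 / 62426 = 0.95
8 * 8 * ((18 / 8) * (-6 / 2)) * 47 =-20304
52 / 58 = 26 / 29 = 0.90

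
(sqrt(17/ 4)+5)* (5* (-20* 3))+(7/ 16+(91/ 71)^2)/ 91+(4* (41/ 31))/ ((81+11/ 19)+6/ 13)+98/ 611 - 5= -5822905998371411/ 3869677514768 - 150* sqrt(17)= -2123.22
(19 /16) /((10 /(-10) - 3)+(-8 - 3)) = -19 /240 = -0.08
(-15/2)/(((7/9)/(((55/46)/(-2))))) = 7425/1288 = 5.76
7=7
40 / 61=0.66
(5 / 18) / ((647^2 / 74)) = 185 / 3767481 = 0.00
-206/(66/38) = -3914/33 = -118.61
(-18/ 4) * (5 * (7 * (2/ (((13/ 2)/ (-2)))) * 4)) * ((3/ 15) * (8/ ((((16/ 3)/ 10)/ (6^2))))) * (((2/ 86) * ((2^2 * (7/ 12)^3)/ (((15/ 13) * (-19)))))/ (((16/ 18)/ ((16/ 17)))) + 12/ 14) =6473309832/ 180557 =35851.89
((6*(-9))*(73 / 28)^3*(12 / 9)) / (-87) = 1167051 / 79576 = 14.67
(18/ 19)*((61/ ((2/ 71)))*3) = 116937/ 19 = 6154.58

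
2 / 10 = 1 / 5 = 0.20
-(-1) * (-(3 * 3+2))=-11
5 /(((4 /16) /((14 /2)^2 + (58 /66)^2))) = 1084040 /1089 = 995.45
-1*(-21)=21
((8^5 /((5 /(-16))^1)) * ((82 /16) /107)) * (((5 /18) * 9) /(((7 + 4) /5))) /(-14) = 3358720 /8239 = 407.66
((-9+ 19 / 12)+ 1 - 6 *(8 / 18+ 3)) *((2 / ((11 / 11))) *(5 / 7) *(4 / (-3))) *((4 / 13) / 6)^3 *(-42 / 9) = -4000 / 123201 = -0.03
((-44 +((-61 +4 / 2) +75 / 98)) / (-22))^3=1005710836859 / 10021812416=100.35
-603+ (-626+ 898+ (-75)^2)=5294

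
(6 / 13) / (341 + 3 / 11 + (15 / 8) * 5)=528 / 401141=0.00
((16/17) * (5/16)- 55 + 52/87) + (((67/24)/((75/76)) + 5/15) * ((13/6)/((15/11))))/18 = -53.83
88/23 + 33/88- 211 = -206.80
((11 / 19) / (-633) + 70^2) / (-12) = -58932289 / 144324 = -408.33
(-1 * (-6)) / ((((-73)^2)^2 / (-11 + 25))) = 84 / 28398241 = 0.00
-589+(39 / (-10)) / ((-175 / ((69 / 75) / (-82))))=-2113038397 / 3587500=-589.00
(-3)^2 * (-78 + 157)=711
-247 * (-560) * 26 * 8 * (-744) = -21405296640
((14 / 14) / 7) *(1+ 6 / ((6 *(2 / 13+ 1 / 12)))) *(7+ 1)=1544 / 259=5.96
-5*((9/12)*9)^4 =-2657205/256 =-10379.71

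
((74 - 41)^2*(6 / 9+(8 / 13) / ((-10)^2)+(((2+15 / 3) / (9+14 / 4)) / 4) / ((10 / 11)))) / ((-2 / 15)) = -17557947 / 2600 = -6753.06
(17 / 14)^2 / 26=289 / 5096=0.06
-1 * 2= -2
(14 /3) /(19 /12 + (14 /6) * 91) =56 /2567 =0.02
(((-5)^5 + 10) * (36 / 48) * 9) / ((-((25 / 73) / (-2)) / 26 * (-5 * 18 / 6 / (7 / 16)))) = 37247301 / 400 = 93118.25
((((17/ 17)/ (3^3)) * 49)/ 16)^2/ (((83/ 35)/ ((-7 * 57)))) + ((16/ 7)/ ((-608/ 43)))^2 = -195317131511/ 91332976896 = -2.14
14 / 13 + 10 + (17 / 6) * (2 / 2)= 1085 / 78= 13.91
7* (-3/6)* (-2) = 7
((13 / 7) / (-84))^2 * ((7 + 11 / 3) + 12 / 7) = 10985 / 1815156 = 0.01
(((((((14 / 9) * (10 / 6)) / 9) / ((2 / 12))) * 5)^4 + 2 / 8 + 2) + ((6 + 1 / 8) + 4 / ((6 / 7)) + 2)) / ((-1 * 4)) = -1925979955427 / 1377495072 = -1398.18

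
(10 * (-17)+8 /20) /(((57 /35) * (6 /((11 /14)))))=-2332 /171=-13.64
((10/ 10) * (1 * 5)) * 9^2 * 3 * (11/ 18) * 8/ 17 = 5940/ 17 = 349.41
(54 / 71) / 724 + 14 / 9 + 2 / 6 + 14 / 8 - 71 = -31163189 / 462636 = -67.36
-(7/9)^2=-49/81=-0.60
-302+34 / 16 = -2399 / 8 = -299.88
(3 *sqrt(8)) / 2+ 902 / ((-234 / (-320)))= 3 *sqrt(2)+ 144320 / 117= 1237.75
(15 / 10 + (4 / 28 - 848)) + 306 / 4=-5389 / 7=-769.86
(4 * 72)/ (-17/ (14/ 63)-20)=-576/ 193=-2.98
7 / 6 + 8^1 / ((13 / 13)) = 55 / 6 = 9.17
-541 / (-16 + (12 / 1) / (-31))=16771 / 508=33.01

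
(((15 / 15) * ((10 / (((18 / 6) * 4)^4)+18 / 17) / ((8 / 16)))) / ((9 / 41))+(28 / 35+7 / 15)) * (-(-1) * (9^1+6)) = 43298641 / 264384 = 163.77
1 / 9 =0.11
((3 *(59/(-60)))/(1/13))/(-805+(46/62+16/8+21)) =1829/37260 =0.05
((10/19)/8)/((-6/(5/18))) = -25/8208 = -0.00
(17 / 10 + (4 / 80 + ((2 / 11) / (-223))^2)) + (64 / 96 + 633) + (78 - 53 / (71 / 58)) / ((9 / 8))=10247144472581 / 15379986204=666.26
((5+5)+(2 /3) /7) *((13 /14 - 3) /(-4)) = 1537 /294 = 5.23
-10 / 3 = -3.33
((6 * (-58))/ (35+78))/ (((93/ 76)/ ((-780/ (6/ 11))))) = 12606880/ 3503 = 3598.88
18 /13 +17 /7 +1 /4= 1479 /364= 4.06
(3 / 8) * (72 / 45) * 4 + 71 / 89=3.20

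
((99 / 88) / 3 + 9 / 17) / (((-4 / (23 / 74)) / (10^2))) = -70725 / 10064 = -7.03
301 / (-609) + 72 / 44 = 1093 / 957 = 1.14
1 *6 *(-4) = -24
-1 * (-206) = 206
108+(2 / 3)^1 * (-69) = 62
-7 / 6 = -1.17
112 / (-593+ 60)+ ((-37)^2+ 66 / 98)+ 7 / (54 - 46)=286313011 / 208936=1370.34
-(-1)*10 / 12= 5 / 6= 0.83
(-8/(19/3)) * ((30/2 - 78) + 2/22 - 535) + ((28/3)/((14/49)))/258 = 61097417/80883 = 755.38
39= 39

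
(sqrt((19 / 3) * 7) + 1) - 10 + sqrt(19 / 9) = -0.89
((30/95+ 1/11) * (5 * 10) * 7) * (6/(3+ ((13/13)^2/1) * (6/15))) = 52500/209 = 251.20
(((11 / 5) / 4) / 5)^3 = 1331 / 1000000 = 0.00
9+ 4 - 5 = 8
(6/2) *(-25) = -75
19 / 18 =1.06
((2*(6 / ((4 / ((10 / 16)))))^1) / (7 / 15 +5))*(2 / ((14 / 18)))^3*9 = 1476225 / 28126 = 52.49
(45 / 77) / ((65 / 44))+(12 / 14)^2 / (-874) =109890 / 278369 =0.39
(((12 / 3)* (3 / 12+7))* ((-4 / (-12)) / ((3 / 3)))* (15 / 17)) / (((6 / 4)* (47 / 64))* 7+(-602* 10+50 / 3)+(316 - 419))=-55680 / 39811807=-0.00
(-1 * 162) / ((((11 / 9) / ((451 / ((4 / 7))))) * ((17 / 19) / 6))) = -701512.41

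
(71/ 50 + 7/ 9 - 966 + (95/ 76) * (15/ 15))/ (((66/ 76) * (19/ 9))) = -866297/ 1650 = -525.03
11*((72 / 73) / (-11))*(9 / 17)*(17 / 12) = -54 / 73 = -0.74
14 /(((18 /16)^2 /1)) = 896 /81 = 11.06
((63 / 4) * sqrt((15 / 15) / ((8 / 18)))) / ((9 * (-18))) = -7 / 48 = -0.15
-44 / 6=-7.33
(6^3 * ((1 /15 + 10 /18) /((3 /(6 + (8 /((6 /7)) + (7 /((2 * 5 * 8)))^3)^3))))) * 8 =20781077278763726927723 /70778880000000000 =293605.62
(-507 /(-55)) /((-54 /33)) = -169 /30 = -5.63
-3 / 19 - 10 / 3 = -199 / 57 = -3.49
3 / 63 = 0.05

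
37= 37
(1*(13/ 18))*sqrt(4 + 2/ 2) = 13*sqrt(5)/ 18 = 1.61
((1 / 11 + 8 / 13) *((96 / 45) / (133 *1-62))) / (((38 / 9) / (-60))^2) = 4.29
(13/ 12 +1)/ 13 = 25/ 156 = 0.16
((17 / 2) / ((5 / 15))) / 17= 3 / 2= 1.50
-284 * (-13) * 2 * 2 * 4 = 59072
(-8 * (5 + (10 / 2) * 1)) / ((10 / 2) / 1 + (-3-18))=5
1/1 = 1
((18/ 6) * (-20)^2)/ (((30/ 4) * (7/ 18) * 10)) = 288/ 7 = 41.14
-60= -60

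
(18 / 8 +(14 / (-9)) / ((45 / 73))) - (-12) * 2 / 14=16339 / 11340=1.44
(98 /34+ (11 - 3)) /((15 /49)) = 1813 /51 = 35.55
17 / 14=1.21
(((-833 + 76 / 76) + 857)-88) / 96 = -21 / 32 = -0.66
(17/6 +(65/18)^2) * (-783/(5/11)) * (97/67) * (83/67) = -49040.65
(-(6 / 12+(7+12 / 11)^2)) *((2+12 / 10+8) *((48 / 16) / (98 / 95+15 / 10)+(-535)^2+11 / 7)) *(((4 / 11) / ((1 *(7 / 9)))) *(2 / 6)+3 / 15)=-75246924.56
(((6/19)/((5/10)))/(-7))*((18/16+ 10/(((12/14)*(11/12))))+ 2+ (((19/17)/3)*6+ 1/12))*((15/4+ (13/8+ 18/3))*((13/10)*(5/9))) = -13782119/1023264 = -13.47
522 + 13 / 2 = 1057 / 2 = 528.50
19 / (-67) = -19 / 67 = -0.28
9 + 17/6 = 71/6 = 11.83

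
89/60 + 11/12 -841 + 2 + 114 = -3613/5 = -722.60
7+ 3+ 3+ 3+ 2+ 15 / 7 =20.14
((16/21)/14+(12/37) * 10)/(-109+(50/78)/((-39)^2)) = -177324264/5861198749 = -0.03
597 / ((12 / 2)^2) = 199 / 12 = 16.58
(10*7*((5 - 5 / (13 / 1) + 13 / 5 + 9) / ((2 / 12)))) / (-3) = -29512 / 13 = -2270.15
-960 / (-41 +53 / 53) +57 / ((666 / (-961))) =-12931 / 222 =-58.25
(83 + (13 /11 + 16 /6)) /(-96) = -1433 /1584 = -0.90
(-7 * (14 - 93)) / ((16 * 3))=553 / 48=11.52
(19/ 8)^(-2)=64/ 361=0.18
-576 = -576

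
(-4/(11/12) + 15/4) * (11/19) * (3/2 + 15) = -891/152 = -5.86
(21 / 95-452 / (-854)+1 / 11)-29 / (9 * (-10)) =9344743 / 8031870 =1.16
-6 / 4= -3 / 2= -1.50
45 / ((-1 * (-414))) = 5 / 46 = 0.11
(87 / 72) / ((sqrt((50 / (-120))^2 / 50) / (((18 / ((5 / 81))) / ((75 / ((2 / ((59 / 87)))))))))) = 1226178* sqrt(2) / 7375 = 235.13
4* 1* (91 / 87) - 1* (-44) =4192 / 87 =48.18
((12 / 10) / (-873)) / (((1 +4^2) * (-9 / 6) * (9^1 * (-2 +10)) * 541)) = 0.00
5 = 5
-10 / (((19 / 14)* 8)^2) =-245 / 2888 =-0.08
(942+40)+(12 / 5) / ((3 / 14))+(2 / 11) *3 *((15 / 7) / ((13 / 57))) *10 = 5227466 / 5005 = 1044.45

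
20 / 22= 10 / 11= 0.91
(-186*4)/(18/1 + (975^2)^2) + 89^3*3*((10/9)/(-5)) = -141571544128601374/301229296881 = -469979.33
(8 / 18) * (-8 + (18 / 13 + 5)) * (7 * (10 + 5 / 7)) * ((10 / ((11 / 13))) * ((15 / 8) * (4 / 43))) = -52500 / 473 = -110.99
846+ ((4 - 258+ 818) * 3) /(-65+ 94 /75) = 3917826 /4781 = 819.46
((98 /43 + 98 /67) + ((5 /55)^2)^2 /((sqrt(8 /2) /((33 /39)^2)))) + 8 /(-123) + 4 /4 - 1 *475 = -6816271768297 /14492737974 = -470.32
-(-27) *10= 270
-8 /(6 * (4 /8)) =-8 /3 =-2.67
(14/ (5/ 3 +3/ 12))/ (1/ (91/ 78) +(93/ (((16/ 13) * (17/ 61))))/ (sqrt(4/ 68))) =-3411968/ 681072622519 +1079292032 * sqrt(17)/ 681072622519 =0.01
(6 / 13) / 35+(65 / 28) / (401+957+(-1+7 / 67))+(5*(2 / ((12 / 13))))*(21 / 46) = 18880657027 / 3806162360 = 4.96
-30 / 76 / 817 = -15 / 31046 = -0.00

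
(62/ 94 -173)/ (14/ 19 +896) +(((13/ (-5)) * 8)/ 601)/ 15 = -3510162122/ 18047714475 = -0.19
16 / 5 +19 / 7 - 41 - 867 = -31573 / 35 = -902.09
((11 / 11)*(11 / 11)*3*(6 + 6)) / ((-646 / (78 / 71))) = -1404 / 22933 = -0.06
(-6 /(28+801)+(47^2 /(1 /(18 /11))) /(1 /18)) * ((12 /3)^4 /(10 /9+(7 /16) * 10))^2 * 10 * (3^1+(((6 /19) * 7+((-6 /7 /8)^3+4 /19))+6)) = 16179238802.86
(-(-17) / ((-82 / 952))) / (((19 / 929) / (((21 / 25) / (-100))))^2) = -769955986863 / 23126562500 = -33.29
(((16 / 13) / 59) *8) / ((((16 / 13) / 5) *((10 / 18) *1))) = 72 / 59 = 1.22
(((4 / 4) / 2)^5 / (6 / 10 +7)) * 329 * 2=1645 / 608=2.71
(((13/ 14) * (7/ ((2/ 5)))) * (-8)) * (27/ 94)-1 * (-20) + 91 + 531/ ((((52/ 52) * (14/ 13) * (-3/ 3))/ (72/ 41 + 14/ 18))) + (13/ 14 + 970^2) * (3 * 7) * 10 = 5330529584083/ 26978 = 197588019.28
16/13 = 1.23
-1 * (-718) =718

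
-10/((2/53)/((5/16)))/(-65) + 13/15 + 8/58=206171/90480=2.28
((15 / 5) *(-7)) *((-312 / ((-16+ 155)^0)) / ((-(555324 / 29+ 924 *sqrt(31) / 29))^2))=493668682 / 27621468064575 - 6570733 *sqrt(31) / 110485872258300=0.00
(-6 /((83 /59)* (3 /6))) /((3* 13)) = -236 /1079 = -0.22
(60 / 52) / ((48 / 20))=25 / 52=0.48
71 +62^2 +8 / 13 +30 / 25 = 254593 / 65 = 3916.82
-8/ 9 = -0.89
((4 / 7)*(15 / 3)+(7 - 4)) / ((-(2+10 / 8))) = -1.80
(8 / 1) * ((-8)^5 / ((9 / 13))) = -3407872 / 9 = -378652.44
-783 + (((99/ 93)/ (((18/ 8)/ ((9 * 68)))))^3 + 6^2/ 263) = 190191136781925/ 7835033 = 24274452.55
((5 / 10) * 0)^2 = 0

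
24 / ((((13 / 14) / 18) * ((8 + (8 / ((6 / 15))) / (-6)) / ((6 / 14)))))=3888 / 91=42.73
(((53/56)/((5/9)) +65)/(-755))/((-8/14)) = 18677/120800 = 0.15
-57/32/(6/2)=-19/32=-0.59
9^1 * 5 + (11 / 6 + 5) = 311 / 6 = 51.83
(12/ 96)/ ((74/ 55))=55/ 592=0.09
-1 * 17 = -17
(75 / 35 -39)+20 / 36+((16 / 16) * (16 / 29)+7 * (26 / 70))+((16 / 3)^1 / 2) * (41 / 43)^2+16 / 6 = -473930776 / 16890615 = -28.06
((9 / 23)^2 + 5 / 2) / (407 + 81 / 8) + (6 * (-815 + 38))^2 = 38366874119840 / 1765273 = 21734244.01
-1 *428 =-428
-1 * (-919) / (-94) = -919 / 94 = -9.78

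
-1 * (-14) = 14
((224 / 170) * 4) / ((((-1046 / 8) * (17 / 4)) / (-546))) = 5.18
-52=-52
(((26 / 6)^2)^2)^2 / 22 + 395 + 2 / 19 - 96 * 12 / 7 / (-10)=581965747103 / 95987430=6062.94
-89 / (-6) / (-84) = -89 / 504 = -0.18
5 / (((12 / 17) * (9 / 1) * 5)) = 17 / 108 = 0.16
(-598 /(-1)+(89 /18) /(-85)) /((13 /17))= 914851 /1170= 781.92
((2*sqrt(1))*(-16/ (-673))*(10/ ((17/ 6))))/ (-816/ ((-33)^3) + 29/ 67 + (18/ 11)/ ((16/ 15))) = 2465565696/ 29231583385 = 0.08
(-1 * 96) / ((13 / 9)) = -66.46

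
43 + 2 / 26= 560 / 13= 43.08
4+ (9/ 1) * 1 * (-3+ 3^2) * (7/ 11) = 422/ 11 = 38.36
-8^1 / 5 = -1.60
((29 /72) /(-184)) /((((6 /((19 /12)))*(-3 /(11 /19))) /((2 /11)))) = 29 /1430784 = 0.00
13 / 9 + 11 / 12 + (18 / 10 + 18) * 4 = 14681 / 180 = 81.56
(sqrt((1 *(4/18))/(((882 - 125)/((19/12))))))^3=19 *sqrt(86298)/557003628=0.00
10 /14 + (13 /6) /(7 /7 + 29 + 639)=20161 /28098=0.72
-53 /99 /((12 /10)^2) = -1325 /3564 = -0.37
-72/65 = -1.11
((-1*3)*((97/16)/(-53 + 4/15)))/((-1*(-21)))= 1455/88592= 0.02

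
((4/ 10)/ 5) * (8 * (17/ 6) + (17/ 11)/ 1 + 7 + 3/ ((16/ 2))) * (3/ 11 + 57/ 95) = 33356/ 15125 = 2.21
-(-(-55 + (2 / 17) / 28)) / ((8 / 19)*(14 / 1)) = -248691 / 26656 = -9.33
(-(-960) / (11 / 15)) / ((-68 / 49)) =-176400 / 187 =-943.32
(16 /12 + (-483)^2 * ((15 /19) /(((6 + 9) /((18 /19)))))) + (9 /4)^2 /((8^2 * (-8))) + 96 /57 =103226272085 /8871936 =11635.15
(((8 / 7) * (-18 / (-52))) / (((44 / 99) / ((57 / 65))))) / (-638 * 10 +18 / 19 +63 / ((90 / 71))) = -58482 / 474216197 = -0.00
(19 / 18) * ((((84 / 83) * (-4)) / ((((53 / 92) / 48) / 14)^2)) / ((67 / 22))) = -29823406964736 / 15620849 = -1909205.25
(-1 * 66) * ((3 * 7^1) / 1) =-1386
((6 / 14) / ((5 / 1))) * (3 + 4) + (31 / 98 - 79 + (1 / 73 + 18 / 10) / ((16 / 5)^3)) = -2858058897 / 36628480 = -78.03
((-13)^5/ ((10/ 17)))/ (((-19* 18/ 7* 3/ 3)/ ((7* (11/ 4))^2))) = 261966147443/ 54720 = 4787393.05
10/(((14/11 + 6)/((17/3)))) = 187/24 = 7.79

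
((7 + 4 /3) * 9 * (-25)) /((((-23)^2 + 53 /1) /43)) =-26875 /194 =-138.53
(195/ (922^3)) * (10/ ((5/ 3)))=0.00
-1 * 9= -9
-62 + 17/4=-231/4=-57.75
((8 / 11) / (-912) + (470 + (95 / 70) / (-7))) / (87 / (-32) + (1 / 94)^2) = -1020298504352 / 5904192525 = -172.81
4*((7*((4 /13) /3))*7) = 784 /39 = 20.10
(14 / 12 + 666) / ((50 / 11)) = 44033 / 300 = 146.78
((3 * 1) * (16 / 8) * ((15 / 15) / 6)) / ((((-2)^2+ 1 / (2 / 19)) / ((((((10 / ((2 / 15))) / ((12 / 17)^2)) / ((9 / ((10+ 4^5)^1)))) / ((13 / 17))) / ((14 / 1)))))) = 63500525 / 530712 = 119.65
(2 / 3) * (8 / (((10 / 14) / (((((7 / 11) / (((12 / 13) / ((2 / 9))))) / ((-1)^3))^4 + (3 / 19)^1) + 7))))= 23705337541361 / 443507177817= 53.45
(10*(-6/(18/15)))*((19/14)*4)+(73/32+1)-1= -60289/224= -269.15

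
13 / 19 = 0.68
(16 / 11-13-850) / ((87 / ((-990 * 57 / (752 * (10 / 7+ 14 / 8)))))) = 56719845 / 242614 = 233.79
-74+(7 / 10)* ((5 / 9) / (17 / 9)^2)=-73.89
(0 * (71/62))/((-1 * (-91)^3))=0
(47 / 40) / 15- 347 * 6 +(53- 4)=-2032.92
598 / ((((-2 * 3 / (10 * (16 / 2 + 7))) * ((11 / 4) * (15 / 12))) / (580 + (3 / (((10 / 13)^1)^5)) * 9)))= -20339448389 / 6875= -2958465.22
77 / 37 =2.08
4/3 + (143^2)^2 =418161602.33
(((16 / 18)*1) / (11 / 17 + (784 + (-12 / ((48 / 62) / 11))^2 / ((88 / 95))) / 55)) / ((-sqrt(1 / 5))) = -239360*sqrt(5) / 157662189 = -0.00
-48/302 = -24/151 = -0.16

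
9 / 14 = 0.64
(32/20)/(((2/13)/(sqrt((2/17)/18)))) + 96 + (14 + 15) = 52 * sqrt(17)/255 + 125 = 125.84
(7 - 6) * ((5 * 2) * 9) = 90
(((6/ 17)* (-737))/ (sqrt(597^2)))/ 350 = -737/ 592025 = -0.00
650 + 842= 1492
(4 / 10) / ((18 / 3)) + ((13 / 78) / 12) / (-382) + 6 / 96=8879 / 68760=0.13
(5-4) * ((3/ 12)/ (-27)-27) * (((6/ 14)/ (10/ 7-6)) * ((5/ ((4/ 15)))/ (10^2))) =2917/ 6144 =0.47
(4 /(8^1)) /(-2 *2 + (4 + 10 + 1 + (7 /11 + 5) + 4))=11 /454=0.02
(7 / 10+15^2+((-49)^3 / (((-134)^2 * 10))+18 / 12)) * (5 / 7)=40678383 / 251384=161.82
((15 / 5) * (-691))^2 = 4297329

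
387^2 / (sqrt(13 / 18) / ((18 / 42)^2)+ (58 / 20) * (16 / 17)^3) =-318584155457064960 / 13692185239813+ 119568095329380075 * sqrt(26) / 13692185239813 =21260.00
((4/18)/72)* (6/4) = 1/216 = 0.00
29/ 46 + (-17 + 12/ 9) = -2075/ 138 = -15.04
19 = 19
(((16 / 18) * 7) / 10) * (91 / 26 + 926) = 26026 / 45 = 578.36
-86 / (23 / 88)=-7568 / 23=-329.04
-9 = -9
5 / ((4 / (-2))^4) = 5 / 16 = 0.31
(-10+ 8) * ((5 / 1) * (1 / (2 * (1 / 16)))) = -80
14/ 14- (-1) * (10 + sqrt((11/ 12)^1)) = sqrt(33)/ 6 + 11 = 11.96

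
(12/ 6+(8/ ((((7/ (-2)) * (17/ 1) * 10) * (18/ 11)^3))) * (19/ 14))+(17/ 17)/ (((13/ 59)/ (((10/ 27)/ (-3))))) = 113325763/ 78943410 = 1.44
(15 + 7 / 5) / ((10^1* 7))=41 / 175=0.23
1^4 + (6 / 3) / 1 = 3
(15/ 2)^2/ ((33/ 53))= 90.34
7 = 7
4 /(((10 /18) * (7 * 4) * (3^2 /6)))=6 /35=0.17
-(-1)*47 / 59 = 47 / 59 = 0.80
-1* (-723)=723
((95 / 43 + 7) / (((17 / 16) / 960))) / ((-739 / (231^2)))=-324571484160 / 540209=-600825.76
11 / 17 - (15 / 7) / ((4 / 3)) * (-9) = 7193 / 476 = 15.11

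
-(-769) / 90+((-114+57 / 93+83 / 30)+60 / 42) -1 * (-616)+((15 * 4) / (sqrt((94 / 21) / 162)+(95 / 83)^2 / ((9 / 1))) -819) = -4213425147074527 / 2539280649465+12813746670 * sqrt(987) / 260038981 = -111.21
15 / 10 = 3 / 2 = 1.50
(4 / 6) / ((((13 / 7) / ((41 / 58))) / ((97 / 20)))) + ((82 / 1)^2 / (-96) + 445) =5672931 / 15080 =376.19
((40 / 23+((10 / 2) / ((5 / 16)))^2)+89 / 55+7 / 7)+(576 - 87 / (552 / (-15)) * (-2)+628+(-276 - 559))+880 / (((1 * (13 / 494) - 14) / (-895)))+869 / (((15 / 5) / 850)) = 814667731813 / 2686860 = 303204.38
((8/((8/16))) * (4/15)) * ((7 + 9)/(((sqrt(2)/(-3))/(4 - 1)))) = -1536 * sqrt(2)/5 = -434.45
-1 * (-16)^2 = -256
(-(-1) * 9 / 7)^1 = 9 / 7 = 1.29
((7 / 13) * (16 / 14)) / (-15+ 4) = -8 / 143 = -0.06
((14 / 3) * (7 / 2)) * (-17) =-833 / 3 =-277.67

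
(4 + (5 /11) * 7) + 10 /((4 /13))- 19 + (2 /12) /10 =13661 /660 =20.70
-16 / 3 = -5.33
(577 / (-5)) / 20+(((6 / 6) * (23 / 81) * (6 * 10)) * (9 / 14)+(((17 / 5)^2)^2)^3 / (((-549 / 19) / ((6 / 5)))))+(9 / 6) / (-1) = -619887027551137579 / 6254882812500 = -99104.50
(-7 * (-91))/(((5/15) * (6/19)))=12103/2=6051.50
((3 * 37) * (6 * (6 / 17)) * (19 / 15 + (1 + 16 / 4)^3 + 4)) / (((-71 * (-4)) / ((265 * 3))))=103458438 / 1207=85715.36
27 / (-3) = -9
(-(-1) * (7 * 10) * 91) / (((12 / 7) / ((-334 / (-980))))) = 15197 / 12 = 1266.42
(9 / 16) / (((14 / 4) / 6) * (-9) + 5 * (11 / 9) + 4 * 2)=0.06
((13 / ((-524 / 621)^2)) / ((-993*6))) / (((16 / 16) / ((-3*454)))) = 379342197 / 90884656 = 4.17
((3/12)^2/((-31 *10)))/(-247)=1/1225120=0.00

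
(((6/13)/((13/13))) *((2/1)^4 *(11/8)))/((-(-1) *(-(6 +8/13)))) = -66/43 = -1.53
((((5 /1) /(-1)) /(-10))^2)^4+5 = 1281 /256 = 5.00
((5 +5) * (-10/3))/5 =-6.67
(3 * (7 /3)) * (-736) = -5152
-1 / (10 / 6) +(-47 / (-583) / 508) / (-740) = -131496863 / 219161360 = -0.60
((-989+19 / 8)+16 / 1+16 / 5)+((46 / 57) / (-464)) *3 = -10661081 / 11020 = -967.43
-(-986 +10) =976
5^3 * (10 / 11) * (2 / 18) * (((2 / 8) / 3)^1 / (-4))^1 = -625 / 2376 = -0.26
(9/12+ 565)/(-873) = -2263/3492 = -0.65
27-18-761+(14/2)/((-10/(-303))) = -5399/10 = -539.90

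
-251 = -251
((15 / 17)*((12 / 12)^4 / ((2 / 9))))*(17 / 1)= 135 / 2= 67.50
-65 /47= -1.38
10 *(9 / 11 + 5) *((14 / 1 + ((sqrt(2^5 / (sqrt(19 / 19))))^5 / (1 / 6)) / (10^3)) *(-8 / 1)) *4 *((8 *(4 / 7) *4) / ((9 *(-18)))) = 2621440 / 891 + 268435456 *sqrt(2) / 51975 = 10246.13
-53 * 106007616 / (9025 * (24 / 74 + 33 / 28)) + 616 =-645778910392 / 1561325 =-413609.54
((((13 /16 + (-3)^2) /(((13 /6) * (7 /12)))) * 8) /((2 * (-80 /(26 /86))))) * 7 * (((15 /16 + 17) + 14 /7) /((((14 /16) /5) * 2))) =-450747 /9632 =-46.80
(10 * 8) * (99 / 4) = 1980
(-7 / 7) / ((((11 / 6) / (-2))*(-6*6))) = -1 / 33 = -0.03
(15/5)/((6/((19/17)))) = 19/34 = 0.56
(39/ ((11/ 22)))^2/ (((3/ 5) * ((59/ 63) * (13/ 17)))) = 835380/ 59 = 14158.98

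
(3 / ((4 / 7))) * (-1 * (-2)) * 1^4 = 21 / 2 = 10.50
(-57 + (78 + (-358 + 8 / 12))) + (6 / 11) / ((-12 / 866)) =-12398 / 33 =-375.70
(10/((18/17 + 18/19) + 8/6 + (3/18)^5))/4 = 1255824/1677607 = 0.75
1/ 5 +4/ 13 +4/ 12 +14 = 2894/ 195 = 14.84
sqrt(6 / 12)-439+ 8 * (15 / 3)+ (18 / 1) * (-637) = -11865+ sqrt(2) / 2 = -11864.29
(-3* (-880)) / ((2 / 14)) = 18480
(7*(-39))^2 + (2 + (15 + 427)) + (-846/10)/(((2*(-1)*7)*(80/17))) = 419855991/5600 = 74974.28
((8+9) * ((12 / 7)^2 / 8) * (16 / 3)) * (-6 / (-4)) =2448 / 49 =49.96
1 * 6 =6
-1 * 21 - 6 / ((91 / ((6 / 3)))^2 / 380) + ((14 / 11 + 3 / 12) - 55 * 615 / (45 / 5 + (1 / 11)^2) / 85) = -43719535507 / 675166492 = -64.75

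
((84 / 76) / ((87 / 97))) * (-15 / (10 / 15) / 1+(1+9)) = -16975 / 1102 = -15.40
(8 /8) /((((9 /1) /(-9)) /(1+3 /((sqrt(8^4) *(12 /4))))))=-65 /64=-1.02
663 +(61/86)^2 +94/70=172102027/258860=664.85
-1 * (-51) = 51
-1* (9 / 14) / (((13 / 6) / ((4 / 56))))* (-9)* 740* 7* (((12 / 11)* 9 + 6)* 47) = 735283980 / 1001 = 734549.43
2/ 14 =1/ 7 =0.14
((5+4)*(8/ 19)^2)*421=242496/ 361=671.73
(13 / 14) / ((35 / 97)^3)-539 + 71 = -269052251 / 600250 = -448.23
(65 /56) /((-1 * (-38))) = 65 /2128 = 0.03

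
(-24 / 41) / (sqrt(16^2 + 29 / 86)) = -24 * sqrt(1895870) / 903845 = -0.04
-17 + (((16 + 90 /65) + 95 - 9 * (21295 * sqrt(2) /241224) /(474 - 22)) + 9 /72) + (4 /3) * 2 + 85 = 57151 /312 - 63885 * sqrt(2) /36344416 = 183.17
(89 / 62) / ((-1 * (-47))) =89 / 2914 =0.03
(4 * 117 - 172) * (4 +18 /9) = 1776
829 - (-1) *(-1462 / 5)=536.60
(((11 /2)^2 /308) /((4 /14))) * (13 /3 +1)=11 /6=1.83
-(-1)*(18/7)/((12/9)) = 27/14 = 1.93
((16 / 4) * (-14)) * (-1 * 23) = 1288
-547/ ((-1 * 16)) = 547/ 16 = 34.19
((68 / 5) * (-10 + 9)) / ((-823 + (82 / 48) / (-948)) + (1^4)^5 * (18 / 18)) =1547136 / 93510925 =0.02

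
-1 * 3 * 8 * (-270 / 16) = 405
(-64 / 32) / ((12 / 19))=-19 / 6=-3.17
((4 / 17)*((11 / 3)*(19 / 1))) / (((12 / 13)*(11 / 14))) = 3458 / 153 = 22.60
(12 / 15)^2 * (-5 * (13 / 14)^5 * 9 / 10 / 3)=-1113879 / 1680700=-0.66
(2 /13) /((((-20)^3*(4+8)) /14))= -7 /312000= -0.00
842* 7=5894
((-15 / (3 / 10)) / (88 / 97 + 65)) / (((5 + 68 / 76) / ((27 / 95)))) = -4365 / 119336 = -0.04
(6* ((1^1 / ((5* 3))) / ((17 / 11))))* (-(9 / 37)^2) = -1782 / 116365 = -0.02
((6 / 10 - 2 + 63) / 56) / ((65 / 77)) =847 / 650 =1.30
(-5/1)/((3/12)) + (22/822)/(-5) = -41111/2055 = -20.01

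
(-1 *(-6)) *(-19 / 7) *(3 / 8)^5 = -13851 / 114688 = -0.12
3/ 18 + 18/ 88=49/ 132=0.37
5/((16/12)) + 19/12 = 16/3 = 5.33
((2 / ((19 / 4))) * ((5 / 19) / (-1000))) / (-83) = 1 / 749075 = 0.00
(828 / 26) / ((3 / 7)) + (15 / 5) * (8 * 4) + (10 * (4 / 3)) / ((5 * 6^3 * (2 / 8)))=179386 / 1053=170.36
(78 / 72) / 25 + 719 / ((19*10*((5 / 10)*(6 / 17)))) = 122477 / 5700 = 21.49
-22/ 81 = -0.27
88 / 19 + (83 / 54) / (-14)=64951 / 14364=4.52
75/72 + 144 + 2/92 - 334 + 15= -96013/552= -173.94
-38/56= -19/28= -0.68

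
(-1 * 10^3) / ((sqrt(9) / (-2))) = 2000 / 3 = 666.67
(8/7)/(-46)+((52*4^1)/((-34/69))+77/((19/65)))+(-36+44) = -7837967/52003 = -150.72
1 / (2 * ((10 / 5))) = 1 / 4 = 0.25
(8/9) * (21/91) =8/39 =0.21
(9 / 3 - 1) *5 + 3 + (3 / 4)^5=13555 / 1024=13.24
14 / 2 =7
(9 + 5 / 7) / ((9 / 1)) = 68 / 63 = 1.08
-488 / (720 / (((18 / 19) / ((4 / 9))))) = -549 / 380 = -1.44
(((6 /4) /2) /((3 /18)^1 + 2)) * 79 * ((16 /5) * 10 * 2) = 22752 /13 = 1750.15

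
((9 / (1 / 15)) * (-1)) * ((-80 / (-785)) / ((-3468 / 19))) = 3420 / 45373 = 0.08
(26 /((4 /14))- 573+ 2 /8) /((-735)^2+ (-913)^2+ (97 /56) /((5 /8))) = -67445 /192331548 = -0.00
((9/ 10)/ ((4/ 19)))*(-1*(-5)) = 21.38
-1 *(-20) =20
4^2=16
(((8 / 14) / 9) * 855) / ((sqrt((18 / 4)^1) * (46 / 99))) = 6270 * sqrt(2) / 161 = 55.08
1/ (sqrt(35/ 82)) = sqrt(2870)/ 35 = 1.53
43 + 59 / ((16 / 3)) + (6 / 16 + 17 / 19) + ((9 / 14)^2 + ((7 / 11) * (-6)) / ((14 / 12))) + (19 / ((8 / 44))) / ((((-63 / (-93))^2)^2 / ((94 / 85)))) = 33236578427687 / 55279279440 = 601.25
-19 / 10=-1.90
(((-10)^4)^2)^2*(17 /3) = 170000000000000000 /3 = 56666666666666666.67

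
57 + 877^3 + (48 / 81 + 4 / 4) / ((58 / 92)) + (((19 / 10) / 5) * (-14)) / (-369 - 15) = 1690092828028313 / 2505600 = 674526192.54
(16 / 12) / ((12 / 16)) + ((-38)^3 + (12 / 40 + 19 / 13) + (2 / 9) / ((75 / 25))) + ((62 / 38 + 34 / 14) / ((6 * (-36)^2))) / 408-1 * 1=-4644794536073 / 84651840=-54869.39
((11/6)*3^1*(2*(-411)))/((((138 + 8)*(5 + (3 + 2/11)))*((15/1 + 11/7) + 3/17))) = -1972663/8729340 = -0.23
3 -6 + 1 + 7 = 5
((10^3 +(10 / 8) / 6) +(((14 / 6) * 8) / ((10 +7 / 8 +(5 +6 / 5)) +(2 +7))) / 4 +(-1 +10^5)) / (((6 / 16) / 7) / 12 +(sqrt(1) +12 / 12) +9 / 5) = 50564333260 / 1904667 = 26547.60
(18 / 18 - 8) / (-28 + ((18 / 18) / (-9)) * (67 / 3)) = 189 / 823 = 0.23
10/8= 5/4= 1.25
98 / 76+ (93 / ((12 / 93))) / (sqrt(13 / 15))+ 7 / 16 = 775.94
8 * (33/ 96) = 11/ 4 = 2.75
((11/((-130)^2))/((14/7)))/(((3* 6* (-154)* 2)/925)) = -0.00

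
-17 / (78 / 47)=-799 / 78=-10.24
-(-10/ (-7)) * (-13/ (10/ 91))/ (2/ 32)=2704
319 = 319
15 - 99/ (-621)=1046/ 69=15.16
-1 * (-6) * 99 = 594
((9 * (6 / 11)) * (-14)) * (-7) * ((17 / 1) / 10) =44982 / 55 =817.85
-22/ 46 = -11/ 23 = -0.48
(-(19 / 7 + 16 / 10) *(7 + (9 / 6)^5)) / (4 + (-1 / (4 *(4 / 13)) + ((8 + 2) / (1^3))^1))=-70517 / 14770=-4.77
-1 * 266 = -266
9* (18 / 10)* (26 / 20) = 1053 / 50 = 21.06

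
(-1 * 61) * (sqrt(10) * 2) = -122 * sqrt(10) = -385.80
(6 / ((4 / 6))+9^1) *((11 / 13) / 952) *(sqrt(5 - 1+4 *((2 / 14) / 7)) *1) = 495 *sqrt(2) / 21658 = 0.03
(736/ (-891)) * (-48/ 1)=11776/ 297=39.65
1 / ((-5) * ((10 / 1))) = -1 / 50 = -0.02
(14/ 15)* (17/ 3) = 5.29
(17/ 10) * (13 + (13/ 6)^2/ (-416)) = 254371/ 11520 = 22.08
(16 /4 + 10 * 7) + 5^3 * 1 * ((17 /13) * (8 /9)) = 25658 /117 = 219.30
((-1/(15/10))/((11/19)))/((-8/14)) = 133/66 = 2.02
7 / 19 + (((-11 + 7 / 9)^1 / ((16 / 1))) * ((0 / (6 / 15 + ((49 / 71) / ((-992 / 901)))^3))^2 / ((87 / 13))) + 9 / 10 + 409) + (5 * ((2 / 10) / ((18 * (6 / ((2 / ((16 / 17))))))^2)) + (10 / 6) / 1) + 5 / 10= 29248736063 / 70917120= 412.44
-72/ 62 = -36/ 31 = -1.16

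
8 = 8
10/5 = 2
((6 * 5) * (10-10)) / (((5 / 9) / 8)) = 0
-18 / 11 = -1.64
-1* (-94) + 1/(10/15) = 191/2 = 95.50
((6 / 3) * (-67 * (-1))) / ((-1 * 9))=-134 / 9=-14.89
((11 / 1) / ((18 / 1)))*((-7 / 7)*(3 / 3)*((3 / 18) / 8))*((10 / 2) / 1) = -55 / 864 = -0.06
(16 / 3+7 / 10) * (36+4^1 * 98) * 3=38734 / 5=7746.80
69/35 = 1.97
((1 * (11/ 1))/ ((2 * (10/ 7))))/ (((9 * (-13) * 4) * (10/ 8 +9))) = -77/ 95940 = -0.00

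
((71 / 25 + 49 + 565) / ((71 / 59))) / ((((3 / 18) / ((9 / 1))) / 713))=35030621178 / 1775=19735561.23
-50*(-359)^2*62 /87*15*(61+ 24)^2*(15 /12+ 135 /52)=-721653049375000 /377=-1914199069960.21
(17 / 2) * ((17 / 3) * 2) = 289 / 3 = 96.33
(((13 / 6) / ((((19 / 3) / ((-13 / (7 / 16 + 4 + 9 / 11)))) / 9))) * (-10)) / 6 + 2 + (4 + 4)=79766 / 3515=22.69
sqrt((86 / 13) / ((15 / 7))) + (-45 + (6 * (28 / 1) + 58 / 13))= sqrt(117390) / 195 + 1657 / 13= 129.22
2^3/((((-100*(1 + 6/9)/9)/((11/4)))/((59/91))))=-0.77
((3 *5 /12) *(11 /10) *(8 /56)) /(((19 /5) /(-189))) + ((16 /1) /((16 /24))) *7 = 24051 /152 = 158.23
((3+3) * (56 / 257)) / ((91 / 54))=2592 / 3341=0.78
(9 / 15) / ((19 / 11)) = 33 / 95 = 0.35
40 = 40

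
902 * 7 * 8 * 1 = 50512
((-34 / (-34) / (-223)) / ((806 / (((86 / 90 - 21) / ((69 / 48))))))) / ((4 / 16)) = 28864 / 93014415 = 0.00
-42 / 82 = -21 / 41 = -0.51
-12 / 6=-2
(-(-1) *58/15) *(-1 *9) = -34.80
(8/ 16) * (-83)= -41.50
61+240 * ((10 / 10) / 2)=181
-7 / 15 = -0.47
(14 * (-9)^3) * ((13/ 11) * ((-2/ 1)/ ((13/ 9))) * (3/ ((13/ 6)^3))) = 119042784/ 24167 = 4925.84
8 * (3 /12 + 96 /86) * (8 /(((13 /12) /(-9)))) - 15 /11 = -4475265 /6149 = -727.80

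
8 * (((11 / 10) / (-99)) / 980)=-1 / 11025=-0.00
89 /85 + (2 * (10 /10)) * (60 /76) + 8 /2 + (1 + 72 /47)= 695132 /75905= 9.16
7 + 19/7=68/7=9.71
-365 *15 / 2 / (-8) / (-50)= -219 / 32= -6.84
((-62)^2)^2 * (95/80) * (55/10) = 193015889/2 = 96507944.50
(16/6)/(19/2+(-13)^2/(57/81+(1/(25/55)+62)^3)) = 3572234888/12726942351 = 0.28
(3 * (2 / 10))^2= 9 / 25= 0.36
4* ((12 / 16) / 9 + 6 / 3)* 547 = 13675 / 3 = 4558.33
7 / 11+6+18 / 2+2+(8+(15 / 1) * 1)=40.64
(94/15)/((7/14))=188/15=12.53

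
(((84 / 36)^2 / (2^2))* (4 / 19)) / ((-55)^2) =49 / 517275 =0.00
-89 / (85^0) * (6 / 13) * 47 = -25098 / 13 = -1930.62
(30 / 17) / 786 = 5 / 2227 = 0.00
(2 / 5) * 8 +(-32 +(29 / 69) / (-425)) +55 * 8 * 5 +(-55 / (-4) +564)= 322451719 / 117300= 2748.95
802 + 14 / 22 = 8829 / 11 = 802.64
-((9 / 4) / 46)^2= -81 / 33856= -0.00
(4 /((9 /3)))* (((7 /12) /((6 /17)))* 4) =238 /27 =8.81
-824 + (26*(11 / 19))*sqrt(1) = -15370 / 19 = -808.95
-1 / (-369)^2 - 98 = -13343779 / 136161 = -98.00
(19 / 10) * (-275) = -1045 / 2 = -522.50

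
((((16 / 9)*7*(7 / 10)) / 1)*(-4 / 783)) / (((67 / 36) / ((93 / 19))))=-194432 / 1661265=-0.12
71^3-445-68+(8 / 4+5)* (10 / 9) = 357405.78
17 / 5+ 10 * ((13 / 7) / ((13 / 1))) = 169 / 35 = 4.83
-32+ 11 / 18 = -565 / 18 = -31.39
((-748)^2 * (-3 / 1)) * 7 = -11749584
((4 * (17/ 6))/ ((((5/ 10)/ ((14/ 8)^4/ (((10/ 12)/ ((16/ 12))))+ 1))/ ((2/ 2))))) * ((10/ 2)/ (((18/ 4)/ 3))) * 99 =478907/ 4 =119726.75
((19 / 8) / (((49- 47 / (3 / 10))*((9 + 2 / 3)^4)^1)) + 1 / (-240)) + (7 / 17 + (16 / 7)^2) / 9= 87962058917 / 141399617520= 0.62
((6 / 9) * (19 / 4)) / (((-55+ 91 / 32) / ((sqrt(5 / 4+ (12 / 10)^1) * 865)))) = -184072 * sqrt(5) / 5007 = -82.20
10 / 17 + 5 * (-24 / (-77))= 2810 / 1309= 2.15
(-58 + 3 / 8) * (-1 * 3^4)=37341 / 8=4667.62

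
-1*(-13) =13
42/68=21/34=0.62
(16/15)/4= 4/15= 0.27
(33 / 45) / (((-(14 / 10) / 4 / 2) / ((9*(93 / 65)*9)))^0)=0.73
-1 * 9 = -9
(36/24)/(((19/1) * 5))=3/190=0.02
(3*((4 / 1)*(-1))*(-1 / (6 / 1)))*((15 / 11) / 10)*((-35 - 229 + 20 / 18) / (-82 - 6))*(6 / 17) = 1183 / 4114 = 0.29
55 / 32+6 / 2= 151 / 32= 4.72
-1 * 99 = -99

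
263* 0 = 0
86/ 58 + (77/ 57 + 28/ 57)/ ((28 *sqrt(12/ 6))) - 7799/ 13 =-225612/ 377 + 5 *sqrt(2)/ 152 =-598.39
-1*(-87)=87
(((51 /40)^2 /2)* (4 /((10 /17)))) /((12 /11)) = 162129 /32000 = 5.07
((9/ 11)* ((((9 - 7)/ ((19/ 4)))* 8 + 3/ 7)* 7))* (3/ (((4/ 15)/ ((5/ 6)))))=340875/ 1672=203.87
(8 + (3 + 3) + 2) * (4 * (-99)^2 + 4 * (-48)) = 624192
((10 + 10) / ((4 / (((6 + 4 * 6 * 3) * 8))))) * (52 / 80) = 2028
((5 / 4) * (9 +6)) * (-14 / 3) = -175 / 2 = -87.50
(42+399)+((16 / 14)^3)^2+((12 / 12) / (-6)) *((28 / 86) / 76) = 511232217269 / 1153430796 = 443.23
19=19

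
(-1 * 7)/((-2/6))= 21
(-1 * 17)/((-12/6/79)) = 1343/2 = 671.50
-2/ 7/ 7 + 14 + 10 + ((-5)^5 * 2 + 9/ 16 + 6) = -4876071/ 784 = -6219.48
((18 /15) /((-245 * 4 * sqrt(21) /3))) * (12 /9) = -2 * sqrt(21) /8575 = -0.00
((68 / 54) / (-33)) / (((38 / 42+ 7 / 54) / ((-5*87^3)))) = 121463.00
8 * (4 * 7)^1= 224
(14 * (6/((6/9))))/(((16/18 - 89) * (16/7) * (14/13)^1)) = -567/976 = -0.58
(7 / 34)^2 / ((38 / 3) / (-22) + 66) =1617 / 2495804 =0.00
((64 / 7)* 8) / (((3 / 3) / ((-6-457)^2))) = 109756928 / 7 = 15679561.14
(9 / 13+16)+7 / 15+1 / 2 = 17.66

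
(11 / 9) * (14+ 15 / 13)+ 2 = 2401 / 117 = 20.52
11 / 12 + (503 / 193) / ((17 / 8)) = 84379 / 39372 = 2.14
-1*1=-1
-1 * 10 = -10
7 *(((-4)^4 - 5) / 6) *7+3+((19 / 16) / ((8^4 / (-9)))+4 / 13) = 5247624691 / 2555904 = 2053.14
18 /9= 2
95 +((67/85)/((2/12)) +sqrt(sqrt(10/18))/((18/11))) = 11 *sqrt(3) *5^(1/4)/54 +8477/85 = 100.26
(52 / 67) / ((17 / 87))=4524 / 1139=3.97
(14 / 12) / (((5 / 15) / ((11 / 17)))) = 77 / 34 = 2.26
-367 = -367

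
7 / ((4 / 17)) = 119 / 4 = 29.75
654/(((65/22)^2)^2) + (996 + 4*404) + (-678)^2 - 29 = 8251908070299/17850625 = 462275.58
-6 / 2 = -3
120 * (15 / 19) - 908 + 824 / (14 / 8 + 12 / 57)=-392.97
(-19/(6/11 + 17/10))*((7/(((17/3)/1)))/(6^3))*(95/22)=-3325/15912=-0.21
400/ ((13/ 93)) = 37200/ 13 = 2861.54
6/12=1/2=0.50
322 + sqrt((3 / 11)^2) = 3545 / 11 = 322.27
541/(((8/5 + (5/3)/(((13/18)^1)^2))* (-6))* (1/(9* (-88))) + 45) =15085785/1255838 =12.01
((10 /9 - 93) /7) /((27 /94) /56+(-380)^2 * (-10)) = 621904 /68410943757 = 0.00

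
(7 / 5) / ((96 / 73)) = 511 / 480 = 1.06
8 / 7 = 1.14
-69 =-69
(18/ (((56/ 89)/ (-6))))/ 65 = -2403/ 910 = -2.64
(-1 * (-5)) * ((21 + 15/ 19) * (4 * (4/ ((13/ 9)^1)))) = 298080/ 247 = 1206.80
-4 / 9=-0.44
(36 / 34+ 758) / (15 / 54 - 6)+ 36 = -169236 / 1751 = -96.65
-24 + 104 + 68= 148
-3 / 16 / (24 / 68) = -17 / 32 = -0.53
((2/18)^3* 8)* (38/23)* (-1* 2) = -608/16767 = -0.04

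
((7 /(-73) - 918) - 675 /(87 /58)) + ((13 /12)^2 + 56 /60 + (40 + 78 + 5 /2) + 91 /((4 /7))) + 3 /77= -4395981683 /4047120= -1086.20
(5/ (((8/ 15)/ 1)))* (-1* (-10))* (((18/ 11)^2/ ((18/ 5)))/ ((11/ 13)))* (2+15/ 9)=73125/ 242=302.17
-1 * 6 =-6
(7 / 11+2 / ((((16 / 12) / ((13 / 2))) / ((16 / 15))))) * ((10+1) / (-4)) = -607 / 20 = -30.35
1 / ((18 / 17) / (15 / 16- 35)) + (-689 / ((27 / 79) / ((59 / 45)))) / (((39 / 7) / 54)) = -110809759 / 4320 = -25650.41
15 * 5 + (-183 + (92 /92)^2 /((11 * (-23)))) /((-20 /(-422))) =-957955 /253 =-3786.38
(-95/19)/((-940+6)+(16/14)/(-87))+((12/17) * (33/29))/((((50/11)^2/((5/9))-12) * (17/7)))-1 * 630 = -190707446251434/302719113509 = -629.98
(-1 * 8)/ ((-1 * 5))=8/ 5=1.60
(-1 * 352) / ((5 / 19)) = -6688 / 5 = -1337.60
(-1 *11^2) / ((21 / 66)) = -2662 / 7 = -380.29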